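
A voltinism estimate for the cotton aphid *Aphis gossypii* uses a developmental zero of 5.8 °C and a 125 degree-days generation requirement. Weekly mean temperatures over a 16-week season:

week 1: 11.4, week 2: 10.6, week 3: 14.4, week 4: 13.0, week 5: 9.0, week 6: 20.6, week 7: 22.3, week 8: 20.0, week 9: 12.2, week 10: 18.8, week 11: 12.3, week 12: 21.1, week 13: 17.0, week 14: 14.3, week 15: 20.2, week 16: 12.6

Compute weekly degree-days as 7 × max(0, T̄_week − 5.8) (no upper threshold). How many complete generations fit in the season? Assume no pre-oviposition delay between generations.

8 generations

Weekly DD (7 × max(0, T̄ − 5.8)): 39.2, 33.6, 60.2, 50.4, 22.4, 103.6, 115.5, 99.4, 44.8, 91.0, 45.5, 107.1, 78.4, 59.5, 100.8, 47.6.
Season total = 1099.0 DD.
Complete generations = ⌊1099.0 / 125⌋ = 8.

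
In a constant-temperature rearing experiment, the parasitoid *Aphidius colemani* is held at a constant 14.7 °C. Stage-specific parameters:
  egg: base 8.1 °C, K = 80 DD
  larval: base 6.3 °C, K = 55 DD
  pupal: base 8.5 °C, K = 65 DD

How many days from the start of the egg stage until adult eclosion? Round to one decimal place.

29.2 days

egg: 80 / (14.7 − 8.1) = 80 / 6.6 = 12.121 d.
larval: 55 / (14.7 − 6.3) = 55 / 8.4 = 6.548 d.
pupal: 65 / (14.7 − 8.5) = 65 / 6.2 = 10.484 d.
Sum = 29.153 ≈ 29.2 days.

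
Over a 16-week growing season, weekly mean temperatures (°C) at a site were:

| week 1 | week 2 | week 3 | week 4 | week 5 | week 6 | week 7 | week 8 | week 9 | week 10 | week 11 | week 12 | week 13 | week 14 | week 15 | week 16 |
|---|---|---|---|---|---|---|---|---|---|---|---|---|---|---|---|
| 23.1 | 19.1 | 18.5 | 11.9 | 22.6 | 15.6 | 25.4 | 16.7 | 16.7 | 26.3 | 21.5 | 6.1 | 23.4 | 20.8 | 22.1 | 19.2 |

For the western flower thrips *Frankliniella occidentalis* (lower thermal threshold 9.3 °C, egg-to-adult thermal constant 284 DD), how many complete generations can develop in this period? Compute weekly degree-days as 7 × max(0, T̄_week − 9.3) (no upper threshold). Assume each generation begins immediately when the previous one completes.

4 generations

Weekly DD (7 × max(0, T̄ − 9.3)): 96.6, 68.6, 64.4, 18.2, 93.1, 44.1, 112.7, 51.8, 51.8, 119.0, 85.4, 0.0, 98.7, 80.5, 89.6, 69.3.
Season total = 1143.8 DD.
Complete generations = ⌊1143.8 / 284⌋ = 4.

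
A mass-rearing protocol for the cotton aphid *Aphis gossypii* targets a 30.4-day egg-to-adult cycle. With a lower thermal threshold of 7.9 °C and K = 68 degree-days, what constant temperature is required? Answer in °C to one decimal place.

10.1 °C

Required daily accumulation = 68 / 30.4 = 2.237 DD/day.
T = T_base + 2.237 = 7.9 + 2.237 = 10.137 ≈ 10.1 °C.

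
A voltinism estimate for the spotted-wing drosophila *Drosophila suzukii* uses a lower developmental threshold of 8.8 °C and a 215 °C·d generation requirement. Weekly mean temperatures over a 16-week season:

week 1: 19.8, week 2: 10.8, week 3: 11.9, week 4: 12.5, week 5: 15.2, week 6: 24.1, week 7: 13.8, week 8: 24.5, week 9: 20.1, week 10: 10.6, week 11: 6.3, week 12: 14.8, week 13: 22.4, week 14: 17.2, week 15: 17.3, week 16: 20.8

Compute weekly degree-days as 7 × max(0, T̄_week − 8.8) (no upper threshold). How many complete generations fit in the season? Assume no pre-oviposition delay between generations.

4 generations

Weekly DD (7 × max(0, T̄ − 8.8)): 77.0, 14.0, 21.7, 25.9, 44.8, 107.1, 35.0, 109.9, 79.1, 12.6, 0.0, 42.0, 95.2, 58.8, 59.5, 84.0.
Season total = 866.6 DD.
Complete generations = ⌊866.6 / 215⌋ = 4.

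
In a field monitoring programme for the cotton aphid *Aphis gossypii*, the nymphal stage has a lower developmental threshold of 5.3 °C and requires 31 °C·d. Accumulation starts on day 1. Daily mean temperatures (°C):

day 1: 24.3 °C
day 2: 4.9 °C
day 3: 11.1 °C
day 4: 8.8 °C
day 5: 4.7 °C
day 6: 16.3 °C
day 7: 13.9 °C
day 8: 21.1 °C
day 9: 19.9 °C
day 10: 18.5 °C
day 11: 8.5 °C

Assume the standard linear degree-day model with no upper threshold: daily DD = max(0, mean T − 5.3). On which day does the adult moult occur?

Daily DD above 5.3 °C: 19.0, 0.0, 5.8, 3.5, 0.0, 11.0, 8.6, 15.8, 14.6, 13.2, 3.2.
Cumulative: 19.0, 19.0, 24.8, 28.3, 28.3, 39.3, 47.9, 63.7, 78.3, 91.5, 94.7.
The total first reaches 31 DD on day 6.

day 6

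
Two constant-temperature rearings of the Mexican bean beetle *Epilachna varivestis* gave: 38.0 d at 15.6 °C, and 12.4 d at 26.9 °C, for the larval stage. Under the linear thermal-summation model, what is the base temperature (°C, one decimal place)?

10.1 °C

Linear rate model ⇒ the product D·(T − T_b) is constant across temperatures.
38.0·(15.6 − T_b) = 12.4·(26.9 − T_b)
T_b = (38.0·15.6 − 12.4·26.9) / (38.0 − 12.4) = 259.24 / 25.6 = 10.127 °C ≈ 10.1 °C.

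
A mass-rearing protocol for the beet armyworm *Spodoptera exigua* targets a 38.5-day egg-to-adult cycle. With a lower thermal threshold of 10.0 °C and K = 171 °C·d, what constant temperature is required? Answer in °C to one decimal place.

Required daily accumulation = 171 / 38.5 = 4.442 DD/day.
T = T_base + 4.442 = 10.0 + 4.442 = 14.442 ≈ 14.4 °C.

14.4 °C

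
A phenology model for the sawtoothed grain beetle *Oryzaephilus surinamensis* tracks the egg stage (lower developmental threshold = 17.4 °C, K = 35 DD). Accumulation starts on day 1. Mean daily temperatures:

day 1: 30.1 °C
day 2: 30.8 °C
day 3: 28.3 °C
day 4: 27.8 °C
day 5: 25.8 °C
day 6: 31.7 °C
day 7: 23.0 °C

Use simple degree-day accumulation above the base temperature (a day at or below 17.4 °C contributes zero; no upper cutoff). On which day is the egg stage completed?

Daily DD above 17.4 °C: 12.7, 13.4, 10.9, 10.4, 8.4, 14.3, 5.6.
Cumulative: 12.7, 26.1, 37.0, 47.4, 55.8, 70.1, 75.7.
The total first reaches 35 DD on day 3.

day 3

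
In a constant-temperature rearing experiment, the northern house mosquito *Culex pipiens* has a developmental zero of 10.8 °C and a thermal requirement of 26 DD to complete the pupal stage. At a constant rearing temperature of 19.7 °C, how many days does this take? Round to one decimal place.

2.9 days

Daily accumulation = 19.7 − 10.8 = 8.9 DD/day.
Duration = 26 / 8.9 = 2.921 ≈ 2.9 days.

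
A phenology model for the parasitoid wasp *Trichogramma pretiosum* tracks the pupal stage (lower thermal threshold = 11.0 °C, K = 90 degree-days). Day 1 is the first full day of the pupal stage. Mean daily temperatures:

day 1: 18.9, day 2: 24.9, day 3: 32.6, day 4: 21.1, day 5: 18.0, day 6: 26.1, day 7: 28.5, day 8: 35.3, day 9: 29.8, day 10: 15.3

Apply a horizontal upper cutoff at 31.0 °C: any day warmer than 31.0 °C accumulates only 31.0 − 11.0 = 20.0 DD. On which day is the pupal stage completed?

day 7

Daily DD above 11.0 °C (capped at 20.0): 7.9, 13.9, 20.0, 10.1, 7.0, 15.1, 17.5, 20.0, 18.8, 4.3.
Cumulative: 7.9, 21.8, 41.8, 51.9, 58.9, 74.0, 91.5, 111.5, 130.3, 134.6.
The total first reaches 90 DD on day 7.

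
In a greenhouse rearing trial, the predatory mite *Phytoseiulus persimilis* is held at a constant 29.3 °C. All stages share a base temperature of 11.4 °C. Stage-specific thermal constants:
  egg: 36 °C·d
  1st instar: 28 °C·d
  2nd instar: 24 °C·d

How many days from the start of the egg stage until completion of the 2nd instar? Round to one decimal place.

4.9 days

Daily accumulation at 29.3 °C = 29.3 − 11.4 = 17.9 DD/day.
Total K = 36 + 28 + 24 = 88 DD.
Total duration = 88 / 17.9 = 4.916 ≈ 4.9 days.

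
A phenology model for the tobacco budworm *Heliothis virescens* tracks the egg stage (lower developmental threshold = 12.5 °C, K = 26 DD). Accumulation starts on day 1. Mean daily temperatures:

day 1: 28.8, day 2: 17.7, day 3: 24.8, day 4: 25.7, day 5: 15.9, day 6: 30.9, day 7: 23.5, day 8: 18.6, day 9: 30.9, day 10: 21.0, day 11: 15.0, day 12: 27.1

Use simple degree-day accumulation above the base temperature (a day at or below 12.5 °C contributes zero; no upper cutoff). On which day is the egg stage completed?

Daily DD above 12.5 °C: 16.3, 5.2, 12.3, 13.2, 3.4, 18.4, 11.0, 6.1, 18.4, 8.5, 2.5, 14.6.
Cumulative: 16.3, 21.5, 33.8, 47.0, 50.4, 68.8, 79.8, 85.9, 104.3, 112.8, 115.3, 129.9.
The total first reaches 26 DD on day 3.

day 3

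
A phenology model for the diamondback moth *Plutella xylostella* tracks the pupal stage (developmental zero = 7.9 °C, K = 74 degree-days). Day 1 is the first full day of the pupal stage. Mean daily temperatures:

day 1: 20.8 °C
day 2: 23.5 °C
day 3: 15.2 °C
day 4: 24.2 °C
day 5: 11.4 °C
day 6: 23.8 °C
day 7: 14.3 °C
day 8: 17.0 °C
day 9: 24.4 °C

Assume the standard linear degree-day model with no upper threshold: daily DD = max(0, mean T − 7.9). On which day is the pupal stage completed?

day 7

Daily DD above 7.9 °C: 12.9, 15.6, 7.3, 16.3, 3.5, 15.9, 6.4, 9.1, 16.5.
Cumulative: 12.9, 28.5, 35.8, 52.1, 55.6, 71.5, 77.9, 87.0, 103.5.
The total first reaches 74 DD on day 7.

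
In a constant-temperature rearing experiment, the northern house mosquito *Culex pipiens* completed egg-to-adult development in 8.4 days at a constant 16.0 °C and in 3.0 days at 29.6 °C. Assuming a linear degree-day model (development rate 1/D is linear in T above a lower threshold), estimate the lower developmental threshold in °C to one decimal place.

Linear rate model ⇒ the product D·(T − T_b) is constant across temperatures.
8.4·(16.0 − T_b) = 3.0·(29.6 − T_b)
T_b = (8.4·16.0 − 3.0·29.6) / (8.4 − 3.0) = 45.60 / 5.4 = 8.444 °C ≈ 8.4 °C.

8.4 °C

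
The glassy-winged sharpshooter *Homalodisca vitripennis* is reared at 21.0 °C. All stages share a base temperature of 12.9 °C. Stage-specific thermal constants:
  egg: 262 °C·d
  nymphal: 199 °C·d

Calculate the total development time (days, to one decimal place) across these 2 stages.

Daily accumulation at 21.0 °C = 21.0 − 12.9 = 8.1 DD/day.
Total K = 262 + 199 = 461 DD.
Total duration = 461 / 8.1 = 56.914 ≈ 56.9 days.

56.9 days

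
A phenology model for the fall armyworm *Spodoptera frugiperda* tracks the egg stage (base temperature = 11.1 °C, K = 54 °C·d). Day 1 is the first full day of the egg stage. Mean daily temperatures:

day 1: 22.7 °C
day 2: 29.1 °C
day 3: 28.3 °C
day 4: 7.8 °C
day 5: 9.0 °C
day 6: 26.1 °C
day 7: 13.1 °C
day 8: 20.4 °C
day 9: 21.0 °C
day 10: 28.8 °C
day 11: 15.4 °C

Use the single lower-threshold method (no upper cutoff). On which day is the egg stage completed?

Daily DD above 11.1 °C: 11.6, 18.0, 17.2, 0.0, 0.0, 15.0, 2.0, 9.3, 9.9, 17.7, 4.3.
Cumulative: 11.6, 29.6, 46.8, 46.8, 46.8, 61.8, 63.8, 73.1, 83.0, 100.7, 105.0.
The total first reaches 54 DD on day 6.

day 6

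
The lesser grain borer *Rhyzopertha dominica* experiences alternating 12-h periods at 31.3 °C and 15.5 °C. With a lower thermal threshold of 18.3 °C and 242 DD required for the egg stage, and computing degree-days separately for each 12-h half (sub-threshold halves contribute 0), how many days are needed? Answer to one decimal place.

37.2 days

Day half: max(0, 31.3 − 18.3) × 0.5 = 13.0 × 0.5 = 6.50 DD.
Night half: max(0, 15.5 − 18.3) × 0.5 = 0.0 × 0.5 = 0.00 DD.
Per 24 h: 6.50 DD/day.
Duration = 242 / 6.50 = 37.231 ≈ 37.2 days.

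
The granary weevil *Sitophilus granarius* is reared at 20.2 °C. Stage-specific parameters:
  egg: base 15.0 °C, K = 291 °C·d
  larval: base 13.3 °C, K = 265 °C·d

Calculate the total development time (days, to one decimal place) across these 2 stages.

94.4 days

egg: 291 / (20.2 − 15.0) = 291 / 5.2 = 55.962 d.
larval: 265 / (20.2 − 13.3) = 265 / 6.9 = 38.406 d.
Sum = 94.367 ≈ 94.4 days.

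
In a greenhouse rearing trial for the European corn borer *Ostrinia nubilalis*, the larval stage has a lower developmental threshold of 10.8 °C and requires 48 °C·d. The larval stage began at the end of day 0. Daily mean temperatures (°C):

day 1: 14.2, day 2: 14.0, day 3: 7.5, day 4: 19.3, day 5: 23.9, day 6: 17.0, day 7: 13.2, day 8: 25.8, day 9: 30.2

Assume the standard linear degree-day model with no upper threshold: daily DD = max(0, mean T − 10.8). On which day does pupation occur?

Daily DD above 10.8 °C: 3.4, 3.2, 0.0, 8.5, 13.1, 6.2, 2.4, 15.0, 19.4.
Cumulative: 3.4, 6.6, 6.6, 15.1, 28.2, 34.4, 36.8, 51.8, 71.2.
The total first reaches 48 DD on day 8.

day 8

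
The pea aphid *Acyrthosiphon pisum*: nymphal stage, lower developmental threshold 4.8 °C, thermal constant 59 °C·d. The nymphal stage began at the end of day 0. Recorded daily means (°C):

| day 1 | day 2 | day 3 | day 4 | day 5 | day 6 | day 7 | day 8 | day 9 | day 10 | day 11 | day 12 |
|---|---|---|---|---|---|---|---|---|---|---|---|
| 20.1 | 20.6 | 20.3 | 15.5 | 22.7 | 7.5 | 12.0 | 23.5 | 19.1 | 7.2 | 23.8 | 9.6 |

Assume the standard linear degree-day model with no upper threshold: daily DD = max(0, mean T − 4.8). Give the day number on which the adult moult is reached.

day 5

Daily DD above 4.8 °C: 15.3, 15.8, 15.5, 10.7, 17.9, 2.7, 7.2, 18.7, 14.3, 2.4, 19.0, 4.8.
Cumulative: 15.3, 31.1, 46.6, 57.3, 75.2, 77.9, 85.1, 103.8, 118.1, 120.5, 139.5, 144.3.
The total first reaches 59 DD on day 5.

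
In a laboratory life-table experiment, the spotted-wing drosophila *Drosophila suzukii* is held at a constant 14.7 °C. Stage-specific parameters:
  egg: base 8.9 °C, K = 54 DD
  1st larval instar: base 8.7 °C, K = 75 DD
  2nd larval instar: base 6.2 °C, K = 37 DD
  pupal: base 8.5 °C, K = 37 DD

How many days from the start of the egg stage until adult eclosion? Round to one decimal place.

egg: 54 / (14.7 − 8.9) = 54 / 5.8 = 9.310 d.
1st larval instar: 75 / (14.7 − 8.7) = 75 / 6.0 = 12.500 d.
2nd larval instar: 37 / (14.7 − 6.2) = 37 / 8.5 = 4.353 d.
pupal: 37 / (14.7 − 8.5) = 37 / 6.2 = 5.968 d.
Sum = 32.131 ≈ 32.1 days.

32.1 days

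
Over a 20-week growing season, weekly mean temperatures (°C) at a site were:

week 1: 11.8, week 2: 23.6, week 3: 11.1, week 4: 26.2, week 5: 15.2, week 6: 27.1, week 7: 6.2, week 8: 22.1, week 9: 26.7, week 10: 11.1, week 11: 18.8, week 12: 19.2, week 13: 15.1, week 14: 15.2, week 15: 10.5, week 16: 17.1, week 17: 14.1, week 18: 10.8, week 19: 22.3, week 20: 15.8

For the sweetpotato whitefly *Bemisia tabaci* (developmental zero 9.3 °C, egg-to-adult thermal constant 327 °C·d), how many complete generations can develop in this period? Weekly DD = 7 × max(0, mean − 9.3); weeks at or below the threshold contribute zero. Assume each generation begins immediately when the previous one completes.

Weekly DD (7 × max(0, T̄ − 9.3)): 17.5, 100.1, 12.6, 118.3, 41.3, 124.6, 0.0, 89.6, 121.8, 12.6, 66.5, 69.3, 40.6, 41.3, 8.4, 54.6, 33.6, 10.5, 91.0, 45.5.
Season total = 1099.7 DD.
Complete generations = ⌊1099.7 / 327⌋ = 3.

3 generations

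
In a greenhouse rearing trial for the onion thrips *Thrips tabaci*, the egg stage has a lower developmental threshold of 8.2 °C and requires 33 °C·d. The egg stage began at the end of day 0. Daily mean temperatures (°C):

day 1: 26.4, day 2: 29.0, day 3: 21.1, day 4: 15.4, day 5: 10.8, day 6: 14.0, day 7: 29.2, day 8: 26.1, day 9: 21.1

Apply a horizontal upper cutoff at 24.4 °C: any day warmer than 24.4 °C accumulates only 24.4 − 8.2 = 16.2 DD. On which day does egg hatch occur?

Daily DD above 8.2 °C (capped at 16.2): 16.2, 16.2, 12.9, 7.2, 2.6, 5.8, 16.2, 16.2, 12.9.
Cumulative: 16.2, 32.4, 45.3, 52.5, 55.1, 60.9, 77.1, 93.3, 106.2.
The total first reaches 33 DD on day 3.

day 3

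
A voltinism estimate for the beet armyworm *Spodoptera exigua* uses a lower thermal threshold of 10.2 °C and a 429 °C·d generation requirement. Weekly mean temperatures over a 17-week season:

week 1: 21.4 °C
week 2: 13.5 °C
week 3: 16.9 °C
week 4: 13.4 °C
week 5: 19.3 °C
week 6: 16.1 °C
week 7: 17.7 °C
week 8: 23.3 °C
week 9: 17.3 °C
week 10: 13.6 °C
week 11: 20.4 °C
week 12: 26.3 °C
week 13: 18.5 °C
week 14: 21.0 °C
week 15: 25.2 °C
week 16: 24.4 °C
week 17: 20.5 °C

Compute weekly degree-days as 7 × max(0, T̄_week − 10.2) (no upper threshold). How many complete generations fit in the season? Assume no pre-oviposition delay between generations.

Weekly DD (7 × max(0, T̄ − 10.2)): 78.4, 23.1, 46.9, 22.4, 63.7, 41.3, 52.5, 91.7, 49.7, 23.8, 71.4, 112.7, 58.1, 75.6, 105.0, 99.4, 72.1.
Season total = 1087.8 DD.
Complete generations = ⌊1087.8 / 429⌋ = 2.

2 generations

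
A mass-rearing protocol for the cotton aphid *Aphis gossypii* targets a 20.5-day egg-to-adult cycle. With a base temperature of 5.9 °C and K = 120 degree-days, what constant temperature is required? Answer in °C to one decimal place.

11.8 °C

Required daily accumulation = 120 / 20.5 = 5.854 DD/day.
T = T_base + 5.854 = 5.9 + 5.854 = 11.754 ≈ 11.8 °C.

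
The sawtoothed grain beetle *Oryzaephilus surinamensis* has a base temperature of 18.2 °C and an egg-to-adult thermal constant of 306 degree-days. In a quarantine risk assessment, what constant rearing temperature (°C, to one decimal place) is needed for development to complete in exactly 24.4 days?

Required daily accumulation = 306 / 24.4 = 12.541 DD/day.
T = T_base + 12.541 = 18.2 + 12.541 = 30.741 ≈ 30.7 °C.

30.7 °C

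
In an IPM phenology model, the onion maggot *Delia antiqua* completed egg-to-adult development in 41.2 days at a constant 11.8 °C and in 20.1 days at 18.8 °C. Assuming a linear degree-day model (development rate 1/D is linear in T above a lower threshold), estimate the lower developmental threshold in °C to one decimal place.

5.1 °C

Under the model K = D·(T − T_b), so D₁·(T₁ − T_b) = D₂·(T₂ − T_b).
41.2·(11.8 − T_b) = 20.1·(18.8 − T_b)
T_b = (41.2·11.8 − 20.1·18.8) / (41.2 − 20.1) = 108.28 / 21.1 = 5.132 °C ≈ 5.1 °C.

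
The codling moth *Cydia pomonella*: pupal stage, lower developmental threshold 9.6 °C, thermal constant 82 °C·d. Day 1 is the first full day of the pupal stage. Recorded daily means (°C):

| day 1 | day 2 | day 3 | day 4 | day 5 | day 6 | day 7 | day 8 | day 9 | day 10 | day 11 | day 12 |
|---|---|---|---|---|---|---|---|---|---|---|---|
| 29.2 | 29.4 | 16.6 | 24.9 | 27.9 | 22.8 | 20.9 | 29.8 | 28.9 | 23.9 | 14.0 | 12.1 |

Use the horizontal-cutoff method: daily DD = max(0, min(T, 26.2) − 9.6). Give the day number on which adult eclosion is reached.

day 6

Daily DD above 9.6 °C (capped at 16.6): 16.6, 16.6, 7.0, 15.3, 16.6, 13.2, 11.3, 16.6, 16.6, 14.3, 4.4, 2.5.
Cumulative: 16.6, 33.2, 40.2, 55.5, 72.1, 85.3, 96.6, 113.2, 129.8, 144.1, 148.5, 151.0.
The total first reaches 82 DD on day 6.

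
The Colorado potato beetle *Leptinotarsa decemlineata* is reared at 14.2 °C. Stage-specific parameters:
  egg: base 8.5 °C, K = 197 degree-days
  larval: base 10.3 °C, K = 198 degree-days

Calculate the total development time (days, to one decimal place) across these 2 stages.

egg: 197 / (14.2 − 8.5) = 197 / 5.7 = 34.561 d.
larval: 198 / (14.2 − 10.3) = 198 / 3.9 = 50.769 d.
Sum = 85.331 ≈ 85.3 days.

85.3 days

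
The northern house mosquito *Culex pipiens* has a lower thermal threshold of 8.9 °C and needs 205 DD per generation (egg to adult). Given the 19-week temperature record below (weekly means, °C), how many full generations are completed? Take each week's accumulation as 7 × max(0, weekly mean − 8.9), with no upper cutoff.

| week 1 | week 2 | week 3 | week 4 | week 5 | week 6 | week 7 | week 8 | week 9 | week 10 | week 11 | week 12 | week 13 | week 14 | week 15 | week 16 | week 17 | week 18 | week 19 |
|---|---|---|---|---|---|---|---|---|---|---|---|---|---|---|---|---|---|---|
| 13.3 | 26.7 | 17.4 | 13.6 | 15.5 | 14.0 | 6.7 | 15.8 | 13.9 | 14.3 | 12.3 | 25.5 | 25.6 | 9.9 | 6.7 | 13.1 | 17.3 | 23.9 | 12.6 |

4 generations

Weekly DD (7 × max(0, T̄ − 8.9)): 30.8, 124.6, 59.5, 32.9, 46.2, 35.7, 0.0, 48.3, 35.0, 37.8, 23.8, 116.2, 116.9, 7.0, 0.0, 29.4, 58.8, 105.0, 25.9.
Season total = 933.8 DD.
Complete generations = ⌊933.8 / 205⌋ = 4.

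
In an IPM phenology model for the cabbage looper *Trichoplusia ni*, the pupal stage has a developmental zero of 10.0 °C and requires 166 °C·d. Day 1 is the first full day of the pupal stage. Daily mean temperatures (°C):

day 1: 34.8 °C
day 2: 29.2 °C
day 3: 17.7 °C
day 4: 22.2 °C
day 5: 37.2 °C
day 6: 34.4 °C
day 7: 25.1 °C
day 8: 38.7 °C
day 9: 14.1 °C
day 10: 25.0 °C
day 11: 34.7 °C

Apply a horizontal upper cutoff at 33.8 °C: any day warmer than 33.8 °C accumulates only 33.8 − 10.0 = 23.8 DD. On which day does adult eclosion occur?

Daily DD above 10.0 °C (capped at 23.8): 23.8, 19.2, 7.7, 12.2, 23.8, 23.8, 15.1, 23.8, 4.1, 15.0, 23.8.
Cumulative: 23.8, 43.0, 50.7, 62.9, 86.7, 110.5, 125.6, 149.4, 153.5, 168.5, 192.3.
The total first reaches 166 DD on day 10.

day 10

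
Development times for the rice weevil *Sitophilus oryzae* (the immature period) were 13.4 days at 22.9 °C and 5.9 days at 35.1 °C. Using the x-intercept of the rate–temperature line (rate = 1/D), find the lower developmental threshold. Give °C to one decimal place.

13.3 °C

Equal thermal constants: D₁(T₁ − T_b) = D₂(T₂ − T_b).
13.4·(22.9 − T_b) = 5.9·(35.1 − T_b)
T_b = (13.4·22.9 − 5.9·35.1) / (13.4 − 5.9) = 99.77 / 7.5 = 13.303 °C ≈ 13.3 °C.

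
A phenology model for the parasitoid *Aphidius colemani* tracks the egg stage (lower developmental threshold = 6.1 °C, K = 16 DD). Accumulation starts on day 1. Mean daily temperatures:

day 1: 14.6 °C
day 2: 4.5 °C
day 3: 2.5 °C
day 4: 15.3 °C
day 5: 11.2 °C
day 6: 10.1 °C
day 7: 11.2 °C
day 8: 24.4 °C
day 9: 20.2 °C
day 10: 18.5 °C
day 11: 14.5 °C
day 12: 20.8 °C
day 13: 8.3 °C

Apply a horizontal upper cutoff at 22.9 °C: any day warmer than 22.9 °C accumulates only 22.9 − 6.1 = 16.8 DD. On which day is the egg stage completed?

Daily DD above 6.1 °C (capped at 16.8): 8.5, 0.0, 0.0, 9.2, 5.1, 4.0, 5.1, 16.8, 14.1, 12.4, 8.4, 14.7, 2.2.
Cumulative: 8.5, 8.5, 8.5, 17.7, 22.8, 26.8, 31.9, 48.7, 62.8, 75.2, 83.6, 98.3, 100.5.
The total first reaches 16 DD on day 4.

day 4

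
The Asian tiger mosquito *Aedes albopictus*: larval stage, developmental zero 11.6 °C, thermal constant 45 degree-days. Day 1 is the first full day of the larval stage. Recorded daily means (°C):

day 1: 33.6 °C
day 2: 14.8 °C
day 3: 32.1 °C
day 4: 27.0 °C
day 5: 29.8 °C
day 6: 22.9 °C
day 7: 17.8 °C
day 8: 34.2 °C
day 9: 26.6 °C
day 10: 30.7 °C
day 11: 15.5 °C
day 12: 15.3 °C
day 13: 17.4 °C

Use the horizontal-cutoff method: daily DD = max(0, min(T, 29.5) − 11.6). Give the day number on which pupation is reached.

Daily DD above 11.6 °C (capped at 17.9): 17.9, 3.2, 17.9, 15.4, 17.9, 11.3, 6.2, 17.9, 15.0, 17.9, 3.9, 3.7, 5.8.
Cumulative: 17.9, 21.1, 39.0, 54.4, 72.3, 83.6, 89.8, 107.7, 122.7, 140.6, 144.5, 148.2, 154.0.
The total first reaches 45 DD on day 4.

day 4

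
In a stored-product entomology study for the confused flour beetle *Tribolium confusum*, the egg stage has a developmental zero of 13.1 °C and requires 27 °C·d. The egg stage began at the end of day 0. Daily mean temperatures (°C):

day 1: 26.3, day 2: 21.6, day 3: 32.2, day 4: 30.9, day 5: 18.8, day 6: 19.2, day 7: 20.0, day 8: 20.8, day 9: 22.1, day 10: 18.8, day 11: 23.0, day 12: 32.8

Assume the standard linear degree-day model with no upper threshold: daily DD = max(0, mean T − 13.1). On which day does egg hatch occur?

day 3

Daily DD above 13.1 °C: 13.2, 8.5, 19.1, 17.8, 5.7, 6.1, 6.9, 7.7, 9.0, 5.7, 9.9, 19.7.
Cumulative: 13.2, 21.7, 40.8, 58.6, 64.3, 70.4, 77.3, 85.0, 94.0, 99.7, 109.6, 129.3.
The total first reaches 27 DD on day 3.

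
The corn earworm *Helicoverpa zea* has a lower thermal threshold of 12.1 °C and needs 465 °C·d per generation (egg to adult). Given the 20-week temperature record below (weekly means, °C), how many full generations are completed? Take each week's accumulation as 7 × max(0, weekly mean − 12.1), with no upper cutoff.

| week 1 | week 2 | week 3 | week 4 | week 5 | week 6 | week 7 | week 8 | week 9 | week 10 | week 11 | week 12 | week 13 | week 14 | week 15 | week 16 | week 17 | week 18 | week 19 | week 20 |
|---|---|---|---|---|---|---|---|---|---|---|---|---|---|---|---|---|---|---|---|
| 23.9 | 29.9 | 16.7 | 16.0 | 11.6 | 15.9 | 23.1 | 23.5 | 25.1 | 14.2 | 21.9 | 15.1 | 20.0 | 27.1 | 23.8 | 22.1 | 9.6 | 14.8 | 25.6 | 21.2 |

Weekly DD (7 × max(0, T̄ − 12.1)): 82.6, 124.6, 32.2, 27.3, 0.0, 26.6, 77.0, 79.8, 91.0, 14.7, 68.6, 21.0, 55.3, 105.0, 81.9, 70.0, 0.0, 18.9, 94.5, 63.7.
Season total = 1134.7 DD.
Complete generations = ⌊1134.7 / 465⌋ = 2.

2 generations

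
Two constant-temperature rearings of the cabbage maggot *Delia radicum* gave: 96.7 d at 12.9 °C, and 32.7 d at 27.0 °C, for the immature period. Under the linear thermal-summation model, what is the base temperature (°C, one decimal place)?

5.7 °C

Equal thermal constants: D₁(T₁ − T_b) = D₂(T₂ − T_b).
96.7·(12.9 − T_b) = 32.7·(27.0 − T_b)
T_b = (96.7·12.9 − 32.7·27.0) / (96.7 − 32.7) = 364.53 / 64.0 = 5.696 °C ≈ 5.7 °C.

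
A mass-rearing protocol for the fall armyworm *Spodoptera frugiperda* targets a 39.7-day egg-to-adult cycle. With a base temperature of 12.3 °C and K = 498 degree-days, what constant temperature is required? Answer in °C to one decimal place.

24.8 °C

Required daily accumulation = 498 / 39.7 = 12.544 DD/day.
T = T_base + 12.544 = 12.3 + 12.544 = 24.844 ≈ 24.8 °C.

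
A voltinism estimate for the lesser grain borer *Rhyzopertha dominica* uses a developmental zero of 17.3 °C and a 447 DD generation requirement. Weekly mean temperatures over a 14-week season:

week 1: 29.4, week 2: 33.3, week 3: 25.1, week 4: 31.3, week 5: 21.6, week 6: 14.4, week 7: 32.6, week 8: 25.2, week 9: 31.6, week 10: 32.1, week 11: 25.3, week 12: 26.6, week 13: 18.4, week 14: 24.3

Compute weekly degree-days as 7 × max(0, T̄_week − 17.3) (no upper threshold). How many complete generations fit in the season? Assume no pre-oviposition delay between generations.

2 generations

Weekly DD (7 × max(0, T̄ − 17.3)): 84.7, 112.0, 54.6, 98.0, 30.1, 0.0, 107.1, 55.3, 100.1, 103.6, 56.0, 65.1, 7.7, 49.0.
Season total = 923.3 DD.
Complete generations = ⌊923.3 / 447⌋ = 2.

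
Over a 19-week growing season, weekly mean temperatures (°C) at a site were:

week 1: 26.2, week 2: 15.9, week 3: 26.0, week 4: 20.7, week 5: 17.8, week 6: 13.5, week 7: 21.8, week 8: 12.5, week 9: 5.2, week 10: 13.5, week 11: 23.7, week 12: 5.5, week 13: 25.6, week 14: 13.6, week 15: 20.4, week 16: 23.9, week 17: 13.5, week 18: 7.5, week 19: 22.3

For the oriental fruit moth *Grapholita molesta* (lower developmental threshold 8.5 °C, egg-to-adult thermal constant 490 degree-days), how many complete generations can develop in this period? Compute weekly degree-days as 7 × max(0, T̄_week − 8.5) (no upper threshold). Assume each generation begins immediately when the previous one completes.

2 generations

Weekly DD (7 × max(0, T̄ − 8.5)): 123.9, 51.8, 122.5, 85.4, 65.1, 35.0, 93.1, 28.0, 0.0, 35.0, 106.4, 0.0, 119.7, 35.7, 83.3, 107.8, 35.0, 0.0, 96.6.
Season total = 1224.3 DD.
Complete generations = ⌊1224.3 / 490⌋ = 2.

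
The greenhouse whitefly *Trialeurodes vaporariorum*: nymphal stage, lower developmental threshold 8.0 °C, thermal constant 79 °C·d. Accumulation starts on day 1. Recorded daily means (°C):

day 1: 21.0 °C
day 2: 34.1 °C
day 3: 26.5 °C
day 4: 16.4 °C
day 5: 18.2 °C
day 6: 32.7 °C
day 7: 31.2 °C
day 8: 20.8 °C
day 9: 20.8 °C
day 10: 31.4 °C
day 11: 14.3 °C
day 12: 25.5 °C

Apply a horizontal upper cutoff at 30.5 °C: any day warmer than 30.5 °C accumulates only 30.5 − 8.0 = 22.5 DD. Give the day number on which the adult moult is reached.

Daily DD above 8.0 °C (capped at 22.5): 13.0, 22.5, 18.5, 8.4, 10.2, 22.5, 22.5, 12.8, 12.8, 22.5, 6.3, 17.5.
Cumulative: 13.0, 35.5, 54.0, 62.4, 72.6, 95.1, 117.6, 130.4, 143.2, 165.7, 172.0, 189.5.
The total first reaches 79 DD on day 6.

day 6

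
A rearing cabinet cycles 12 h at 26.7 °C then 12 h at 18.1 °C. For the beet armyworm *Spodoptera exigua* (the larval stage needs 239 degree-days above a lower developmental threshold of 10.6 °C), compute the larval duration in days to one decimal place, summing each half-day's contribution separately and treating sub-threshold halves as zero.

20.3 days

Day half: max(0, 26.7 − 10.6) × 0.5 = 16.1 × 0.5 = 8.05 DD.
Night half: max(0, 18.1 − 10.6) × 0.5 = 7.5 × 0.5 = 3.75 DD.
Per 24 h: 11.80 DD/day.
Duration = 239 / 11.80 = 20.254 ≈ 20.3 days.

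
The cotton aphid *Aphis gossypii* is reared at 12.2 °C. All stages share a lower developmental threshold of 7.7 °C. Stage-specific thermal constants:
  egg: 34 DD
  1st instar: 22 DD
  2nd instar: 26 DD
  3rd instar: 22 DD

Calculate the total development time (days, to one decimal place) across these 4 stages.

23.1 days

Daily accumulation at 12.2 °C = 12.2 − 7.7 = 4.5 DD/day.
Total K = 34 + 22 + 26 + 22 = 104 DD.
Total duration = 104 / 4.5 = 23.111 ≈ 23.1 days.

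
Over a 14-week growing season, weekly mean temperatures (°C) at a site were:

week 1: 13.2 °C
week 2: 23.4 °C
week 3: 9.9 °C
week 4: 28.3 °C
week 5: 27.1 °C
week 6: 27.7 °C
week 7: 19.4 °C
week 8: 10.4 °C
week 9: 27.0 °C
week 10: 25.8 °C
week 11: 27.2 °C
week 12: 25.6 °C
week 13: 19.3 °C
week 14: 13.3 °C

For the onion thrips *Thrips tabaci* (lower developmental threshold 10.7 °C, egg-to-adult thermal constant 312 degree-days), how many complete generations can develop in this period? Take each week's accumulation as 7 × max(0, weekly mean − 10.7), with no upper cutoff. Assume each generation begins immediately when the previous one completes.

Weekly DD (7 × max(0, T̄ − 10.7)): 17.5, 88.9, 0.0, 123.2, 114.8, 119.0, 60.9, 0.0, 114.1, 105.7, 115.5, 104.3, 60.2, 18.2.
Season total = 1042.3 DD.
Complete generations = ⌊1042.3 / 312⌋ = 3.

3 generations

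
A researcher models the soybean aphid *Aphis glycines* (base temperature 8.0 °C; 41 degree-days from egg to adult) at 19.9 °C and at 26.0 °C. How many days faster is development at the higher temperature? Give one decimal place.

1.2 days

At 19.9 °C: 41 / (19.9 − 8.0) = 41 / 11.9 = 3.445 d.
At 26.0 °C: 41 / (26.0 − 8.0) = 41 / 18.0 = 2.278 d.
Difference = |3.445 − 2.278| = 1.168 ≈ 1.2 days.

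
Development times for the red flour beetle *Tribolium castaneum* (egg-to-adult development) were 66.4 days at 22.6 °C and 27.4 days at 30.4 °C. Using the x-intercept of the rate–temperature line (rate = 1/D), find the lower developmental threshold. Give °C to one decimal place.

17.1 °C

Under the model K = D·(T − T_b), so D₁·(T₁ − T_b) = D₂·(T₂ − T_b).
66.4·(22.6 − T_b) = 27.4·(30.4 − T_b)
T_b = (66.4·22.6 − 27.4·30.4) / (66.4 − 27.4) = 667.68 / 39.0 = 17.120 °C ≈ 17.1 °C.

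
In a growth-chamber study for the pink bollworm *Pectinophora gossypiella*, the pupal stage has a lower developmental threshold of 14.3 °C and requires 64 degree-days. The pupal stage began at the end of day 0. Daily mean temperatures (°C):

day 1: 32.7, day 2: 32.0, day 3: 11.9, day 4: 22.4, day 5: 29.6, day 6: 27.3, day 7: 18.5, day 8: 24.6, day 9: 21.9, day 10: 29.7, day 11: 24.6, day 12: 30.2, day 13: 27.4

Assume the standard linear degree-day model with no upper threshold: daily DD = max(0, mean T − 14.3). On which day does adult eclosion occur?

Daily DD above 14.3 °C: 18.4, 17.7, 0.0, 8.1, 15.3, 13.0, 4.2, 10.3, 7.6, 15.4, 10.3, 15.9, 13.1.
Cumulative: 18.4, 36.1, 36.1, 44.2, 59.5, 72.5, 76.7, 87.0, 94.6, 110.0, 120.3, 136.2, 149.3.
The total first reaches 64 DD on day 6.

day 6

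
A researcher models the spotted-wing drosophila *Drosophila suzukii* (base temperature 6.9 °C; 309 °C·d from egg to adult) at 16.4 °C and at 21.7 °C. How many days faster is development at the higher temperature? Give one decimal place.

At 16.4 °C: 309 / (16.4 − 6.9) = 309 / 9.5 = 32.526 d.
At 21.7 °C: 309 / (21.7 − 6.9) = 309 / 14.8 = 20.878 d.
Difference = |32.526 − 20.878| = 11.648 ≈ 11.6 days.

11.6 days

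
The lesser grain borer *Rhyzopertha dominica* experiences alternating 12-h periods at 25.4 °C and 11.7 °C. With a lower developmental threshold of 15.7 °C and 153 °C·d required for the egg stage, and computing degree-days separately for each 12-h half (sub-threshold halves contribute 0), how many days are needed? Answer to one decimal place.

Day half: max(0, 25.4 − 15.7) × 0.5 = 9.7 × 0.5 = 4.85 DD.
Night half: max(0, 11.7 − 15.7) × 0.5 = 0.0 × 0.5 = 0.00 DD.
Per 24 h: 4.85 DD/day.
Duration = 153 / 4.85 = 31.546 ≈ 31.5 days.

31.5 days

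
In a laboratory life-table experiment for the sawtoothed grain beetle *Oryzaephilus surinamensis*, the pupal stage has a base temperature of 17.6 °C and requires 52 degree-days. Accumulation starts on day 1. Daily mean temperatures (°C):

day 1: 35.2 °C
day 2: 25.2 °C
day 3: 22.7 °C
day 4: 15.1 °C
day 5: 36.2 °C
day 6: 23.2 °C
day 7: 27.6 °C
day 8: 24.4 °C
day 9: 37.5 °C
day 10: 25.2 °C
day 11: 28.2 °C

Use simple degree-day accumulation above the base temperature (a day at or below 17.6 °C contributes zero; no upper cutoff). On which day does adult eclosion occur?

Daily DD above 17.6 °C: 17.6, 7.6, 5.1, 0.0, 18.6, 5.6, 10.0, 6.8, 19.9, 7.6, 10.6.
Cumulative: 17.6, 25.2, 30.3, 30.3, 48.9, 54.5, 64.5, 71.3, 91.2, 98.8, 109.4.
The total first reaches 52 DD on day 6.

day 6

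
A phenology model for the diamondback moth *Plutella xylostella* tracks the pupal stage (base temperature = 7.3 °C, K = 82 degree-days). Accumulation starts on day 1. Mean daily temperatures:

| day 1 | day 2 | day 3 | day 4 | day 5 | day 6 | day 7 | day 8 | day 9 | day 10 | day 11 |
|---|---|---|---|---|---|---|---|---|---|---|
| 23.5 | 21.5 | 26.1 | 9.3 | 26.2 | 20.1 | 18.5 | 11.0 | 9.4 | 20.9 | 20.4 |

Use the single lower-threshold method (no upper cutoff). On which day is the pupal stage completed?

day 6

Daily DD above 7.3 °C: 16.2, 14.2, 18.8, 2.0, 18.9, 12.8, 11.2, 3.7, 2.1, 13.6, 13.1.
Cumulative: 16.2, 30.4, 49.2, 51.2, 70.1, 82.9, 94.1, 97.8, 99.9, 113.5, 126.6.
The total first reaches 82 DD on day 6.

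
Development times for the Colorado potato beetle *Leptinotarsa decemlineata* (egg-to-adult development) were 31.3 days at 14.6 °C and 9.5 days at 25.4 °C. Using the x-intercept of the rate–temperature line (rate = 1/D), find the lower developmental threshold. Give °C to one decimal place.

9.9 °C

Under the model K = D·(T − T_b), so D₁·(T₁ − T_b) = D₂·(T₂ − T_b).
31.3·(14.6 − T_b) = 9.5·(25.4 − T_b)
T_b = (31.3·14.6 − 9.5·25.4) / (31.3 − 9.5) = 215.68 / 21.8 = 9.894 °C ≈ 9.9 °C.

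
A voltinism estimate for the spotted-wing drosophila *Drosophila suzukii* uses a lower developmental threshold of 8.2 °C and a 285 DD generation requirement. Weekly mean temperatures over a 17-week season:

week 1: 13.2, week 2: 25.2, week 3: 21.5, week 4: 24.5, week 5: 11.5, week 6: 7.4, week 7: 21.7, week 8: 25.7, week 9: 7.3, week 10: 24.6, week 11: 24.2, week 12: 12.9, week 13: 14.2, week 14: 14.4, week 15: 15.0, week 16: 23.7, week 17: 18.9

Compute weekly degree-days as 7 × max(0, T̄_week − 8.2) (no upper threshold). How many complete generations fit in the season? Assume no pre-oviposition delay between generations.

4 generations

Weekly DD (7 × max(0, T̄ − 8.2)): 35.0, 119.0, 93.1, 114.1, 23.1, 0.0, 94.5, 122.5, 0.0, 114.8, 112.0, 32.9, 42.0, 43.4, 47.6, 108.5, 74.9.
Season total = 1177.4 DD.
Complete generations = ⌊1177.4 / 285⌋ = 4.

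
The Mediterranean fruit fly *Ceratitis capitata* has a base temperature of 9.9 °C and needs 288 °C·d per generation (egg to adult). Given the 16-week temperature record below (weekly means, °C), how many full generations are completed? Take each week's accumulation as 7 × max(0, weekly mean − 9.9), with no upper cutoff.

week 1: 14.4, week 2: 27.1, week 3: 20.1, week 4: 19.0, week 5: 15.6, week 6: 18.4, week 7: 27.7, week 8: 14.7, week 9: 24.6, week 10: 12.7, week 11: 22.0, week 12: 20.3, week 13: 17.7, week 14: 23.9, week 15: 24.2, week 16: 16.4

Weekly DD (7 × max(0, T̄ − 9.9)): 31.5, 120.4, 71.4, 63.7, 39.9, 59.5, 124.6, 33.6, 102.9, 19.6, 84.7, 72.8, 54.6, 98.0, 100.1, 45.5.
Season total = 1122.8 DD.
Complete generations = ⌊1122.8 / 288⌋ = 3.

3 generations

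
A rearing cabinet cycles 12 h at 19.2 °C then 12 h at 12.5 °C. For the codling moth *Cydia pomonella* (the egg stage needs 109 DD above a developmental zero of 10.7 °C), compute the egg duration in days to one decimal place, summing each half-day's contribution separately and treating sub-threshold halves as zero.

Day half: max(0, 19.2 − 10.7) × 0.5 = 8.5 × 0.5 = 4.25 DD.
Night half: max(0, 12.5 − 10.7) × 0.5 = 1.8 × 0.5 = 0.90 DD.
Per 24 h: 5.15 DD/day.
Duration = 109 / 5.15 = 21.165 ≈ 21.2 days.

21.2 days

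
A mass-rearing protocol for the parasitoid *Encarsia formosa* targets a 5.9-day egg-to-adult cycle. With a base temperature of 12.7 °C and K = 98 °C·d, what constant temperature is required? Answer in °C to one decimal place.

29.3 °C

Required daily accumulation = 98 / 5.9 = 16.610 DD/day.
T = T_base + 16.610 = 12.7 + 16.610 = 29.310 ≈ 29.3 °C.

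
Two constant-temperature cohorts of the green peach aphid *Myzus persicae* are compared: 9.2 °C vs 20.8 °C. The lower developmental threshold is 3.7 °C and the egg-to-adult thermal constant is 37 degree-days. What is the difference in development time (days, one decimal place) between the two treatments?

At 9.2 °C: 37 / (9.2 − 3.7) = 37 / 5.5 = 6.727 d.
At 20.8 °C: 37 / (20.8 − 3.7) = 37 / 17.1 = 2.164 d.
Difference = |6.727 − 2.164| = 4.564 ≈ 4.6 days.

4.6 days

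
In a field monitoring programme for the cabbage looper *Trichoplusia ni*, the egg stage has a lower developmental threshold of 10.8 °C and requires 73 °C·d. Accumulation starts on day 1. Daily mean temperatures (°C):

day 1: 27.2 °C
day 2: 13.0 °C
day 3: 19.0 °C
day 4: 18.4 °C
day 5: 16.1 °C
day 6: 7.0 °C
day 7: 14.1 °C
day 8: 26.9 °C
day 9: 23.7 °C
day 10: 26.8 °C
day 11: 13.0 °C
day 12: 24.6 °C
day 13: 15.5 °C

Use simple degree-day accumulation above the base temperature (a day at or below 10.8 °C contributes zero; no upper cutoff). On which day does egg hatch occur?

Daily DD above 10.8 °C: 16.4, 2.2, 8.2, 7.6, 5.3, 0.0, 3.3, 16.1, 12.9, 16.0, 2.2, 13.8, 4.7.
Cumulative: 16.4, 18.6, 26.8, 34.4, 39.7, 39.7, 43.0, 59.1, 72.0, 88.0, 90.2, 104.0, 108.7.
The total first reaches 73 DD on day 10.

day 10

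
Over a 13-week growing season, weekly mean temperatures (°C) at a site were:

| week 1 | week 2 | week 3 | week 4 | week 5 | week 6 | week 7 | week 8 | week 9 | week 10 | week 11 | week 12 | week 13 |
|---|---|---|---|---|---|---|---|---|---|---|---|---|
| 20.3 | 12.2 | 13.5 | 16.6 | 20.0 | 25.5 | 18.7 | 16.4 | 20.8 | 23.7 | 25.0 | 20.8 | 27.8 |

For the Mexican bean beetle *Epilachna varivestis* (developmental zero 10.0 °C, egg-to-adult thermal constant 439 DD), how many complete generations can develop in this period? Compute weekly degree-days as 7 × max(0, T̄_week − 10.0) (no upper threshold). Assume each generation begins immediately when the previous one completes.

2 generations

Weekly DD (7 × max(0, T̄ − 10.0)): 72.1, 15.4, 24.5, 46.2, 70.0, 108.5, 60.9, 44.8, 75.6, 95.9, 105.0, 75.6, 124.6.
Season total = 919.1 DD.
Complete generations = ⌊919.1 / 439⌋ = 2.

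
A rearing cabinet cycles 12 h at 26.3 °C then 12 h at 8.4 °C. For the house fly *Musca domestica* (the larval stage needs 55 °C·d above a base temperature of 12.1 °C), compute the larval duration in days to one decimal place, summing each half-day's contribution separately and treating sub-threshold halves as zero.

Day half: max(0, 26.3 − 12.1) × 0.5 = 14.2 × 0.5 = 7.10 DD.
Night half: max(0, 8.4 − 12.1) × 0.5 = 0.0 × 0.5 = 0.00 DD.
Per 24 h: 7.10 DD/day.
Duration = 55 / 7.10 = 7.746 ≈ 7.7 days.

7.7 days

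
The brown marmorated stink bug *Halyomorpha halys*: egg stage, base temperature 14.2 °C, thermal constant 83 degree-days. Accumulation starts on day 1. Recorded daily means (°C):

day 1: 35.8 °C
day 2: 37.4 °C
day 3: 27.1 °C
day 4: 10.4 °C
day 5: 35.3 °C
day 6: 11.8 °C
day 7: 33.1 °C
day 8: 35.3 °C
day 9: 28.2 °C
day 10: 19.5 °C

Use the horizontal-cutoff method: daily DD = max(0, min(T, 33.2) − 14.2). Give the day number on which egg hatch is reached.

Daily DD above 14.2 °C (capped at 19.0): 19.0, 19.0, 12.9, 0.0, 19.0, 0.0, 18.9, 19.0, 14.0, 5.3.
Cumulative: 19.0, 38.0, 50.9, 50.9, 69.9, 69.9, 88.8, 107.8, 121.8, 127.1.
The total first reaches 83 DD on day 7.

day 7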